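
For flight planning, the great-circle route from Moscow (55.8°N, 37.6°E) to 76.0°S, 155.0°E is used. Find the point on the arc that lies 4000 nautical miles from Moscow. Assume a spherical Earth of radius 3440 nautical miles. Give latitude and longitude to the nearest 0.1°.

≈ 7.9°S, 61.0°E

Write both endpoints as unit vectors p₁, p₂ with components (cos φ cos λ, cos φ sin λ, sin φ).
The central angle between the endpoints is δ = arccos(p₁·p₂) ≈ 2.616 rad (149.9°). The total great-circle distance is δ·R ≈ 2.616 × 3440 ≈ 8999 nmi, so the target fraction is f = 4000/8999 ≈ 0.444.
Interpolate at f ≈ 0.444 with slerp weights a = sin((1−f)δ)/sin δ ≈ 1.980, b = sin(fδ)/sin δ ≈ 1.830.
p = a·p₁ + b·p₂ ≈ (0.480, 0.866, -0.138); φ = arcsin(p_z) ≈ -7.94°, λ = atan2(p_y, p_x) ≈ 60.98°.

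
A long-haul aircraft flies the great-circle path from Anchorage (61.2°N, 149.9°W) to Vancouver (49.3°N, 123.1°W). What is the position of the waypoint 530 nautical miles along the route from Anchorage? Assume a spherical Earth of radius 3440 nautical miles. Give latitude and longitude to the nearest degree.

Write both endpoints as unit vectors p₁, p₂ with components (cos φ cos λ, cos φ sin λ, sin φ).
The central angle between the endpoints is δ = arccos(p₁·p₂) ≈ 0.334 rad (19.1°). The total great-circle distance is δ·R ≈ 0.334 × 3440 ≈ 1149 nmi, so the target fraction is f = 530/1149 ≈ 0.461.
Interpolate at f ≈ 0.461 with slerp weights a = sin((1−f)δ)/sin δ ≈ 0.546, b = sin(fδ)/sin δ ≈ 0.468.
p = a·p₁ + b·p₂ ≈ (-0.394, -0.388, 0.833); φ = arcsin(p_z) ≈ 56.43°, λ = atan2(p_y, p_x) ≈ -135.48°.

≈ 56°N, 135°W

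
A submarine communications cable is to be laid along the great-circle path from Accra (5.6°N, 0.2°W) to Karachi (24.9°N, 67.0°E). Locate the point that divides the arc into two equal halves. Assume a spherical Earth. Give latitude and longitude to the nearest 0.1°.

Write both endpoints as unit vectors p₁, p₂ with components (cos φ cos λ, cos φ sin λ, sin φ).
The central angle between the endpoints is δ = arccos(p₁·p₂) ≈ 1.169 rad (67.0°).
Interpolate at f = 1/2 with slerp weights a = sin((1−f)δ)/sin δ ≈ 0.600, b = sin(fδ)/sin δ ≈ 0.600.
p = a·p₁ + b·p₂ ≈ (0.809, 0.499, 0.311); φ = arcsin(p_z) ≈ 18.12°, λ = atan2(p_y, p_x) ≈ 31.64°.

≈ (18.1°N, 31.6°E)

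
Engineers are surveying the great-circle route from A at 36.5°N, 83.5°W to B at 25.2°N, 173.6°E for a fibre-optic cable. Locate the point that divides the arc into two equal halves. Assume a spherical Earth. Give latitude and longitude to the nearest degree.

≈ 44°N, 139°W

The haversine formula gives a central angle δ ≈ 1.480 rad (84.8°) between the endpoints.
Interpolate at f = 1/2 with slerp weights a = sin((1−f)δ)/sin δ ≈ 0.677, b = sin(fδ)/sin δ ≈ 0.677.
p = a·p₁ + b·p₂ ≈ (-0.547, -0.472, 0.691); φ = arcsin(p_z) ≈ 43.71°, λ = atan2(p_y, p_x) ≈ -139.19°.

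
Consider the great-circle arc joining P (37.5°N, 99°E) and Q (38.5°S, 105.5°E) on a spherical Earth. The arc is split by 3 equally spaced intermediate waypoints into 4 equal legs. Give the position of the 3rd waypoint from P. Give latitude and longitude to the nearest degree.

≈ (20°S, 104°E)

Convert each endpoint to a unit vector on the sphere (x = cos φ cos λ, y = cos φ sin λ, z = sin φ).
The central angle between the endpoints is δ = arccos(p₁·p₂) ≈ 1.331 rad (76.2°).
Interpolate at f = 3/4 with slerp weights a = sin((1−f)δ)/sin δ ≈ 0.336, b = sin(fδ)/sin δ ≈ 0.865.
p = a·p₁ + b·p₂ ≈ (-0.223, 0.916, -0.334); φ = arcsin(p_z) ≈ -19.51°, λ = atan2(p_y, p_x) ≈ 103.66°.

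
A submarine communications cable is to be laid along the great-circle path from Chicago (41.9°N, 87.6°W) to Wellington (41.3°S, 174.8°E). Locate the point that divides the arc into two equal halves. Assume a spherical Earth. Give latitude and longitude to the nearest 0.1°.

Convert each endpoint to a unit vector on the sphere (x = cos φ cos λ, y = cos φ sin λ, z = sin φ).
The central angle between the endpoints is δ = arccos(p₁·p₂) ≈ 2.111 rad (121.0°).
Interpolate at f = 1/2 with slerp weights a = sin((1−f)δ)/sin δ ≈ 1.015, b = sin(fδ)/sin δ ≈ 1.015.
p = a·p₁ + b·p₂ ≈ (-0.728, -0.686, 0.008); φ = arcsin(p_z) ≈ 0.46°, λ = atan2(p_y, p_x) ≈ -136.70°.

≈ (0.5°N, 136.7°W)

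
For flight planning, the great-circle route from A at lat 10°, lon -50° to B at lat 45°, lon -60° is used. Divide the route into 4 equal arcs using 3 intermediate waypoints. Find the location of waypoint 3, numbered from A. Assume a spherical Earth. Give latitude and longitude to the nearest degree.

≈ lat 36°, lon -57°

Write both endpoints as unit vectors p₁, p₂ with components (cos φ cos λ, cos φ sin λ, sin φ).
The central angle between the endpoints is δ = arccos(p₁·p₂) ≈ 0.629 rad (36.0°).
Interpolate at f = 3/4 with slerp weights a = sin((1−f)δ)/sin δ ≈ 0.266, b = sin(fδ)/sin δ ≈ 0.772.
p = a·p₁ + b·p₂ ≈ (0.442, -0.674, 0.592); φ = arcsin(p_z) ≈ 36.33°, λ = atan2(p_y, p_x) ≈ -56.76°.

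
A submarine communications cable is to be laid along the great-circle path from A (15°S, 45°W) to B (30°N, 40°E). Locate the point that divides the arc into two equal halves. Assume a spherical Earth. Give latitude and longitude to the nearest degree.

≈ (10°N, 5°W)

Write both endpoints as unit vectors p₁, p₂ with components (cos φ cos λ, cos φ sin λ, sin φ).
The central angle between the endpoints is δ = arccos(p₁·p₂) ≈ 1.627 rad (93.2°).
Interpolate at f = 1/2 with slerp weights a = sin((1−f)δ)/sin δ ≈ 0.728, b = sin(fδ)/sin δ ≈ 0.728.
p = a·p₁ + b·p₂ ≈ (0.980, -0.092, 0.176); φ = arcsin(p_z) ≈ 10.11°, λ = atan2(p_y, p_x) ≈ -5.36°.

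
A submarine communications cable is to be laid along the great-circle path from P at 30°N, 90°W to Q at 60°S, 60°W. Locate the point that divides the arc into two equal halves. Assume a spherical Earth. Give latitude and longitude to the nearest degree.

Write both endpoints as unit vectors p₁, p₂ with components (cos φ cos λ, cos φ sin λ, sin φ).
The central angle between the endpoints is δ = arccos(p₁·p₂) ≈ 1.629 rad (93.3°).
Interpolate at f = 1/2 with slerp weights a = sin((1−f)δ)/sin δ ≈ 0.729, b = sin(fδ)/sin δ ≈ 0.729.
p = a·p₁ + b·p₂ ≈ (0.182, -0.946, -0.267); φ = arcsin(p_z) ≈ -15.47°, λ = atan2(p_y, p_x) ≈ -79.11°.

≈ 15°S, 79°W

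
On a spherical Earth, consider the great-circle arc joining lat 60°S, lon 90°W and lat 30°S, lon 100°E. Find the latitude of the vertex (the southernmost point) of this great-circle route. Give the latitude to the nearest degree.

The great circle lies in the plane with unit normal n̂ = (p₁ × p₂)/|p₁ × p₂|.
Here n̂_z ≈ -0.075; the vertex latitude is φ_max = arccos|n̂_z| ≈ 85.7°.

≈ 86°S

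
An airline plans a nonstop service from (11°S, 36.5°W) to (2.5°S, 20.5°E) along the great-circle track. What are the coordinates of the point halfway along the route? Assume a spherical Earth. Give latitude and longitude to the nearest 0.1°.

The haversine formula gives a central angle δ ≈ 0.997 rad (57.1°) between the endpoints.
Interpolate at f = 1/2 with slerp weights a = sin((1−f)δ)/sin δ ≈ 0.569, b = sin(fδ)/sin δ ≈ 0.569.
p = a·p₁ + b·p₂ ≈ (0.982, -0.133, -0.133); φ = arcsin(p_z) ≈ -7.67°, λ = atan2(p_y, p_x) ≈ -7.73°.

≈ (7.7°S, 7.7°W)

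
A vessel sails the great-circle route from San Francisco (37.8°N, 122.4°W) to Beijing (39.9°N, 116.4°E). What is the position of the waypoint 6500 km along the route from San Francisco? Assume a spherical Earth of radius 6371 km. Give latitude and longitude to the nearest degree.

Write both endpoints as unit vectors p₁, p₂ with components (cos φ cos λ, cos φ sin λ, sin φ).
The central angle between the endpoints is δ = arccos(p₁·p₂) ≈ 1.492 rad (85.5°). The total great-circle distance is δ·R ≈ 1.492 × 6371 ≈ 9503 km, so the target fraction is f = 6500/9503 ≈ 0.684.
Interpolate at f ≈ 0.684 with slerp weights a = sin((1−f)δ)/sin δ ≈ 0.456, b = sin(fδ)/sin δ ≈ 0.855.
p = a·p₁ + b·p₂ ≈ (-0.484, 0.284, 0.828); φ = arcsin(p_z) ≈ 55.85°, λ = atan2(p_y, p_x) ≈ 149.66°.

≈ 56°N, 150°E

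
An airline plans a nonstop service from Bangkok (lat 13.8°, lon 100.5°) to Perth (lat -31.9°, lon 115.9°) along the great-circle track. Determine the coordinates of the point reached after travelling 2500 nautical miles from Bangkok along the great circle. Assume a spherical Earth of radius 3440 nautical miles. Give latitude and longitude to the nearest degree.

≈ lat -26°, lon 113°

Write both endpoints as unit vectors p₁, p₂ with components (cos φ cos λ, cos φ sin λ, sin φ).
The central angle between the endpoints is δ = arccos(p₁·p₂) ≈ 0.838 rad (48.0°). The total great-circle distance is δ·R ≈ 0.838 × 3440 ≈ 2883 nmi, so the target fraction is f = 2500/2883 ≈ 0.867.
Interpolate at f ≈ 0.867 with slerp weights a = sin((1−f)δ)/sin δ ≈ 0.150, b = sin(fδ)/sin δ ≈ 0.894.
p = a·p₁ + b·p₂ ≈ (-0.358, 0.825, -0.437); φ = arcsin(p_z) ≈ -25.89°, λ = atan2(p_y, p_x) ≈ 113.44°.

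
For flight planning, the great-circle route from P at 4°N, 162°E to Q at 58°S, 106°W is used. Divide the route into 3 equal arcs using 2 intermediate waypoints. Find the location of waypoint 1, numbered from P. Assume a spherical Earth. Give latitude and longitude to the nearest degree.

≈ 22°S, 179°E

Convert each endpoint to a unit vector on the sphere (x = cos φ cos λ, y = cos φ sin λ, z = sin φ).
The central angle between the endpoints is δ = arccos(p₁·p₂) ≈ 1.648 rad (94.5°).
Interpolate at f = 1/3 with slerp weights a = sin((1−f)δ)/sin δ ≈ 0.893, b = sin(fδ)/sin δ ≈ 0.524.
p = a·p₁ + b·p₂ ≈ (-0.924, 0.009, -0.382); φ = arcsin(p_z) ≈ -22.45°, λ = atan2(p_y, p_x) ≈ 179.47°.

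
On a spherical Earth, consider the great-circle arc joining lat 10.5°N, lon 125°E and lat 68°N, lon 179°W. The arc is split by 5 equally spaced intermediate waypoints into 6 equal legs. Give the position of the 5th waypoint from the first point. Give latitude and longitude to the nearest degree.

The haversine formula gives a central angle δ ≈ 1.186 rad (68.0°) between the endpoints.
Interpolate at f = 5/6 with slerp weights a = sin((1−f)δ)/sin δ ≈ 0.212, b = sin(fδ)/sin δ ≈ 0.901.
p = a·p₁ + b·p₂ ≈ (-0.457, 0.165, 0.874); φ = arcsin(p_z) ≈ 60.93°, λ = atan2(p_y, p_x) ≈ 160.17°.

≈ lat 61°N, lon 160°E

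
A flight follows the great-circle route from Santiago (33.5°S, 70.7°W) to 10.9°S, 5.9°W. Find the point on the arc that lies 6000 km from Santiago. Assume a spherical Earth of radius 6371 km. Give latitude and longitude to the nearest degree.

≈ 16°S, 14°W

Write both endpoints as unit vectors p₁, p₂ with components (cos φ cos λ, cos φ sin λ, sin φ).
The central angle between the endpoints is δ = arccos(p₁·p₂) ≈ 1.101 rad (63.1°). The total great-circle distance is δ·R ≈ 1.101 × 6371 ≈ 7012 km, so the target fraction is f = 6000/7012 ≈ 0.856.
Interpolate at f ≈ 0.856 with slerp weights a = sin((1−f)δ)/sin δ ≈ 0.177, b = sin(fδ)/sin δ ≈ 0.907.
p = a·p₁ + b·p₂ ≈ (0.935, -0.231, -0.269); φ = arcsin(p_z) ≈ -15.63°, λ = atan2(p_y, p_x) ≈ -13.89°.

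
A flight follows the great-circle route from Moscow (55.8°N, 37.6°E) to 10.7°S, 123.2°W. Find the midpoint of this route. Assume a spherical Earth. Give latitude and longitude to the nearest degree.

Convert each endpoint to a unit vector on the sphere (x = cos φ cos λ, y = cos φ sin λ, z = sin φ).
The central angle between the endpoints is δ = arccos(p₁·p₂) ≈ 2.312 rad (132.5°).
Interpolate at f = 1/2 with slerp weights a = sin((1−f)δ)/sin δ ≈ 1.241, b = sin(fδ)/sin δ ≈ 1.241.
p = a·p₁ + b·p₂ ≈ (-0.115, -0.595, 0.796); φ = arcsin(p_z) ≈ 52.73°, λ = atan2(p_y, p_x) ≈ -100.95°.

≈ 53°N, 101°W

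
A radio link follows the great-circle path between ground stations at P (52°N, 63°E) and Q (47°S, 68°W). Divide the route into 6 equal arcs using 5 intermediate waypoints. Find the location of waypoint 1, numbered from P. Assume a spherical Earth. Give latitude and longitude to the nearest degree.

≈ (42°N, 29°E)

Convert each endpoint to a unit vector on the sphere (x = cos φ cos λ, y = cos φ sin λ, z = sin φ).
The central angle between the endpoints is δ = arccos(p₁·p₂) ≈ 2.590 rad (148.4°).
Interpolate at f = 1/6 with slerp weights a = sin((1−f)δ)/sin δ ≈ 1.589, b = sin(fδ)/sin δ ≈ 0.799.
p = a·p₁ + b·p₂ ≈ (0.648, 0.366, 0.668); φ = arcsin(p_z) ≈ 41.89°, λ = atan2(p_y, p_x) ≈ 29.48°.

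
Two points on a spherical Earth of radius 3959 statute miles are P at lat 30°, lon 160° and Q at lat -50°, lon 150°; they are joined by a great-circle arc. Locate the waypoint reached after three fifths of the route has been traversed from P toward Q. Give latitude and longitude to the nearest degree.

≈ lat -18°, lon 155°

Write both endpoints as unit vectors p₁, p₂ with components (cos φ cos λ, cos φ sin λ, sin φ).
The central angle between the endpoints is δ = arccos(p₁·p₂) ≈ 1.405 rad (80.5°).
Interpolate at f = 3/5 with slerp weights a = sin((1−f)δ)/sin δ ≈ 0.540, b = sin(fδ)/sin δ ≈ 0.757.
p = a·p₁ + b·p₂ ≈ (-0.861, 0.403, -0.310); φ = arcsin(p_z) ≈ -18.04°, λ = atan2(p_y, p_x) ≈ 154.90°.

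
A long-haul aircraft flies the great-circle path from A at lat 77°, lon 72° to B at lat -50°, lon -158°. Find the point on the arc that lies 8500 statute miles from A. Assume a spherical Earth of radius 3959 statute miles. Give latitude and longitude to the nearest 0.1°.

≈ lat -26.8°, lon -166.3°

Write both endpoints as unit vectors p₁, p₂ with components (cos φ cos λ, cos φ sin λ, sin φ).
The central angle between the endpoints is δ = arccos(p₁·p₂) ≈ 2.567 rad (147.1°). The total great-circle distance is δ·R ≈ 2.567 × 3959 ≈ 10162 mi, so the target fraction is f = 8500/10162 ≈ 0.836.
Interpolate at f ≈ 0.836 with slerp weights a = sin((1−f)δ)/sin δ ≈ 0.750, b = sin(fδ)/sin δ ≈ 1.543.
p = a·p₁ + b·p₂ ≈ (-0.867, -0.211, -0.451); φ = arcsin(p_z) ≈ -26.81°, λ = atan2(p_y, p_x) ≈ -166.33°.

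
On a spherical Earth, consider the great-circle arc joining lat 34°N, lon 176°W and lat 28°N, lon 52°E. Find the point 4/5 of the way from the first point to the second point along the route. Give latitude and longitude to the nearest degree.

The haversine formula gives a central angle δ ≈ 1.800 rad (103.1°) between the endpoints.
Interpolate at f = 4/5 with slerp weights a = sin((1−f)δ)/sin δ ≈ 0.362, b = sin(fδ)/sin δ ≈ 1.018.
p = a·p₁ + b·p₂ ≈ (0.254, 0.687, 0.680); φ = arcsin(p_z) ≈ 42.86°, λ = atan2(p_y, p_x) ≈ 69.70°.

≈ lat 43°N, lon 70°E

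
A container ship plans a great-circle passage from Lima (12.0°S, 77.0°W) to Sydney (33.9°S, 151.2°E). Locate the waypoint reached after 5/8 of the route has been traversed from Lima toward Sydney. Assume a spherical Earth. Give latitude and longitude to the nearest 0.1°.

≈ 48.0°S, 153.3°W

Write both endpoints as unit vectors p₁, p₂ with components (cos φ cos λ, cos φ sin λ, sin φ).
The central angle between the endpoints is δ = arccos(p₁·p₂) ≈ 2.010 rad (115.2°).
Interpolate at f = 5/8 with slerp weights a = sin((1−f)δ)/sin δ ≈ 0.756, b = sin(fδ)/sin δ ≈ 1.051.
p = a·p₁ + b·p₂ ≈ (-0.598, -0.301, -0.743); φ = arcsin(p_z) ≈ -48.00°, λ = atan2(p_y, p_x) ≈ -153.31°.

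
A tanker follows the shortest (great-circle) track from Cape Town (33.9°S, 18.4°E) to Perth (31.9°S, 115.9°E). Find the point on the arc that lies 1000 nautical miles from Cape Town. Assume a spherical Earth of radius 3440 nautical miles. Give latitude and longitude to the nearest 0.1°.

≈ 41.0°S, 37.4°E

Convert each endpoint to a unit vector on the sphere (x = cos φ cos λ, y = cos φ sin λ, z = sin φ).
The central angle between the endpoints is δ = arccos(p₁·p₂) ≈ 1.367 rad (78.3°). The total great-circle distance is δ·R ≈ 1.367 × 3440 ≈ 4701 nmi, so the target fraction is f = 1000/4701 ≈ 0.213.
Interpolate at f ≈ 0.213 with slerp weights a = sin((1−f)δ)/sin δ ≈ 0.899, b = sin(fδ)/sin δ ≈ 0.293.
p = a·p₁ + b·p₂ ≈ (0.599, 0.459, -0.656); φ = arcsin(p_z) ≈ -40.99°, λ = atan2(p_y, p_x) ≈ 37.45°.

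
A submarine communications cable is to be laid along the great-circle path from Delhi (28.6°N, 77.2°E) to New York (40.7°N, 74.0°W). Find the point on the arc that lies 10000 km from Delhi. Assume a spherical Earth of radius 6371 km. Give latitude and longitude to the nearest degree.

≈ (54°N, 62°W)

The haversine formula gives a central angle δ ≈ 1.845 rad (105.7°) between the endpoints. The total great-circle distance is δ·R ≈ 1.845 × 6371 ≈ 11757 km, so the target fraction is f = 10000/11757 ≈ 0.851.
Interpolate at f ≈ 0.851 with slerp weights a = sin((1−f)δ)/sin δ ≈ 0.283, b = sin(fδ)/sin δ ≈ 1.039.
p = a·p₁ + b·p₂ ≈ (0.272, -0.515, 0.813); φ = arcsin(p_z) ≈ 54.38°, λ = atan2(p_y, p_x) ≈ -62.15°.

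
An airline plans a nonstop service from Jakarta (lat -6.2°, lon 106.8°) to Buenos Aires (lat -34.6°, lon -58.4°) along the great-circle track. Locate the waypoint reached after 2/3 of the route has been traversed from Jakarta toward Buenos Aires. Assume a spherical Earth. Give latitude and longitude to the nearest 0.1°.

≈ lat -70.6°, lon -5.2°

Convert each endpoint to a unit vector on the sphere (x = cos φ cos λ, y = cos φ sin λ, z = sin φ).
The central angle between the endpoints is δ = arccos(p₁·p₂) ≈ 2.389 rad (136.9°).
Interpolate at f = 2/3 with slerp weights a = sin((1−f)δ)/sin δ ≈ 1.046, b = sin(fδ)/sin δ ≈ 1.462.
p = a·p₁ + b·p₂ ≈ (0.330, -0.030, -0.943); φ = arcsin(p_z) ≈ -70.63°, λ = atan2(p_y, p_x) ≈ -5.23°.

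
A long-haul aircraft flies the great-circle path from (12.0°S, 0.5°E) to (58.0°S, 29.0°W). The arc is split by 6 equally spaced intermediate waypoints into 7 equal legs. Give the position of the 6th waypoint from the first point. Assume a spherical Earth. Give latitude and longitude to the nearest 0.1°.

≈ (52.0°S, 21.7°W)

Write both endpoints as unit vectors p₁, p₂ with components (cos φ cos λ, cos φ sin λ, sin φ).
The central angle between the endpoints is δ = arccos(p₁·p₂) ≈ 0.893 rad (51.1°).
Interpolate at f = 6/7 with slerp weights a = sin((1−f)δ)/sin δ ≈ 0.163, b = sin(fδ)/sin δ ≈ 0.889.
p = a·p₁ + b·p₂ ≈ (0.572, -0.227, -0.788); φ = arcsin(p_z) ≈ -52.02°, λ = atan2(p_y, p_x) ≈ -21.66°.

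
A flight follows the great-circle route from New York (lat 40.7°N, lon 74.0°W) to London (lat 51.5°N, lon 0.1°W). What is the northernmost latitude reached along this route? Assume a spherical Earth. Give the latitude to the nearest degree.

The great circle lies in the plane with unit normal n̂ = (p₁ × p₂)/|p₁ × p₂|.
Here n̂_z ≈ +0.591; the vertex latitude is φ_max = arccos|n̂_z| ≈ 53.8°.
Check via Clairaut: cos φ_max = |cos φ₁| · sin C = cos(40.7°)·sin(51.2°) ≈ 0.591, again giving ≈ 53.8°.

≈ 54°N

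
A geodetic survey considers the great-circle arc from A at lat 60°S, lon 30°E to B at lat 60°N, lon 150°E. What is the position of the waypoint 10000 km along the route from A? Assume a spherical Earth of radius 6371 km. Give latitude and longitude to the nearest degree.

≈ lat 13°N, lon 97°E

Write both endpoints as unit vectors p₁, p₂ with components (cos φ cos λ, cos φ sin λ, sin φ).
The central angle between the endpoints is δ = arccos(p₁·p₂) ≈ 2.636 rad (151.0°). The total great-circle distance is δ·R ≈ 2.636 × 6371 ≈ 16795 km, so the target fraction is f = 10000/16795 ≈ 0.595.
Interpolate at f ≈ 0.595 with slerp weights a = sin((1−f)δ)/sin δ ≈ 1.809, b = sin(fδ)/sin δ ≈ 2.066.
p = a·p₁ + b·p₂ ≈ (-0.111, 0.969, 0.223); φ = arcsin(p_z) ≈ 12.86°, λ = atan2(p_y, p_x) ≈ 96.55°.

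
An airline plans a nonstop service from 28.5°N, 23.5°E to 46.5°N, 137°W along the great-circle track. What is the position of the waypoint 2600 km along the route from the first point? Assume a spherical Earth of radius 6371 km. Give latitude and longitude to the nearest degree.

≈ 51°N, 15°E

The haversine formula gives a central angle δ ≈ 1.797 rad (103.0°) between the endpoints. The total great-circle distance is δ·R ≈ 1.797 × 6371 ≈ 11448 km, so the target fraction is f = 2600/11448 ≈ 0.227.
Interpolate at f ≈ 0.227 with slerp weights a = sin((1−f)δ)/sin δ ≈ 1.009, b = sin(fδ)/sin δ ≈ 0.407.
p = a·p₁ + b·p₂ ≈ (0.608, 0.162, 0.777); φ = arcsin(p_z) ≈ 50.98°, λ = atan2(p_y, p_x) ≈ 14.95°.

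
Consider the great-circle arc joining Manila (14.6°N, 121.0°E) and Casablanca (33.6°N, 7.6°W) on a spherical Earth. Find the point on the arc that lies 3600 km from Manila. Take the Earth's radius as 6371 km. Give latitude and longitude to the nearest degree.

Write both endpoints as unit vectors p₁, p₂ with components (cos φ cos λ, cos φ sin λ, sin φ).
The central angle between the endpoints is δ = arccos(p₁·p₂) ≈ 1.943 rad (111.3°). The total great-circle distance is δ·R ≈ 1.943 × 6371 ≈ 12377 km, so the target fraction is f = 3600/12377 ≈ 0.291.
Interpolate at f ≈ 0.291 with slerp weights a = sin((1−f)δ)/sin δ ≈ 1.053, b = sin(fδ)/sin δ ≈ 0.575.
p = a·p₁ + b·p₂ ≈ (-0.051, 0.810, 0.584); φ = arcsin(p_z) ≈ 35.70°, λ = atan2(p_y, p_x) ≈ 93.57°.

≈ (36°N, 94°E)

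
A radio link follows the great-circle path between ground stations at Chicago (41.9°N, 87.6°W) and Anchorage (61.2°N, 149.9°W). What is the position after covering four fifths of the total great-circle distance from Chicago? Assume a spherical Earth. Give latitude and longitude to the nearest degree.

≈ 60°N, 133°W

From cos δ = sin φ₁ sin φ₂ + cos φ₁ cos φ₂ cos Δλ, the central angle is δ ≈ 0.720 rad (41.2°).
Interpolate at f = 4/5 with slerp weights a = sin((1−f)δ)/sin δ ≈ 0.218, b = sin(fδ)/sin δ ≈ 0.826.
p = a·p₁ + b·p₂ ≈ (-0.337, -0.361, 0.869); φ = arcsin(p_z) ≈ 60.36°, λ = atan2(p_y, p_x) ≈ -133.04°.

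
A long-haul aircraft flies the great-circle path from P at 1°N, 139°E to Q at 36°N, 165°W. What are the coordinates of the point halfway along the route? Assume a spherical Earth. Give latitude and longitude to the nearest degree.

≈ 21°N, 164°E

The haversine formula gives a central angle δ ≈ 1.090 rad (62.4°) between the endpoints.
Interpolate at f = 1/2 with slerp weights a = sin((1−f)δ)/sin δ ≈ 0.585, b = sin(fδ)/sin δ ≈ 0.585.
p = a·p₁ + b·p₂ ≈ (-0.898, 0.261, 0.354); φ = arcsin(p_z) ≈ 20.72°, λ = atan2(p_y, p_x) ≈ 163.79°.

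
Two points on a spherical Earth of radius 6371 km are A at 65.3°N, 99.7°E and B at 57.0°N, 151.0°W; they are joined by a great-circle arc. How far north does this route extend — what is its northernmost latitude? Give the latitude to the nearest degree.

The great circle lies in the plane with unit normal n̂ = (p₁ × p₂)/|p₁ × p₂|.
Here n̂_z ≈ +0.295; the vertex latitude is φ_max = arccos|n̂_z| ≈ 72.8°.
Check via Clairaut: cos φ_max = |cos φ₁| · sin C = cos(65.3°)·sin(45.0°) ≈ 0.295, again giving ≈ 72.8°.

≈ 73°N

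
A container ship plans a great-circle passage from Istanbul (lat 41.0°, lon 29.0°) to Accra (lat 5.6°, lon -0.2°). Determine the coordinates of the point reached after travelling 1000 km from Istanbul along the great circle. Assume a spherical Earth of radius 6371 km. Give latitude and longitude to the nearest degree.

≈ lat 34°, lon 21°

The haversine formula gives a central angle δ ≈ 0.767 rad (44.0°) between the endpoints. The total great-circle distance is δ·R ≈ 0.767 × 6371 ≈ 4889 km, so the target fraction is f = 1000/4889 ≈ 0.205.
Interpolate at f ≈ 0.205 with slerp weights a = sin((1−f)δ)/sin δ ≈ 0.826, b = sin(fδ)/sin δ ≈ 0.225.
p = a·p₁ + b·p₂ ≈ (0.769, 0.301, 0.564); φ = arcsin(p_z) ≈ 34.31°, λ = atan2(p_y, p_x) ≈ 21.40°.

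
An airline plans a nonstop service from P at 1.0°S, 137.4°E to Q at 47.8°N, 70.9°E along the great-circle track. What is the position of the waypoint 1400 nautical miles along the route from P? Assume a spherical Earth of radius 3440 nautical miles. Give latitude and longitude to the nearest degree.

Convert each endpoint to a unit vector on the sphere (x = cos φ cos λ, y = cos φ sin λ, z = sin φ).
The central angle between the endpoints is δ = arccos(p₁·p₂) ≈ 1.313 rad (75.2°). The total great-circle distance is δ·R ≈ 1.313 × 3440 ≈ 4517 nmi, so the target fraction is f = 1400/4517 ≈ 0.310.
Interpolate at f ≈ 0.310 with slerp weights a = sin((1−f)δ)/sin δ ≈ 0.814, b = sin(fδ)/sin δ ≈ 0.409.
p = a·p₁ + b·p₂ ≈ (-0.509, 0.811, 0.289); φ = arcsin(p_z) ≈ 16.80°, λ = atan2(p_y, p_x) ≈ 122.13°.

≈ 17°N, 122°E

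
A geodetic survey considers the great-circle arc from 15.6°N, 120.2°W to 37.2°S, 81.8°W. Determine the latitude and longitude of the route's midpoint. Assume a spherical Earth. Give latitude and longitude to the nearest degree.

Write both endpoints as unit vectors p₁, p₂ with components (cos φ cos λ, cos φ sin λ, sin φ).
The central angle between the endpoints is δ = arccos(p₁·p₂) ≈ 1.117 rad (64.0°).
Interpolate at f = 1/2 with slerp weights a = sin((1−f)δ)/sin δ ≈ 0.590, b = sin(fδ)/sin δ ≈ 0.590.
p = a·p₁ + b·p₂ ≈ (-0.219, -0.956, -0.198); φ = arcsin(p_z) ≈ -11.41°, λ = atan2(p_y, p_x) ≈ -102.89°.

≈ 11°S, 103°W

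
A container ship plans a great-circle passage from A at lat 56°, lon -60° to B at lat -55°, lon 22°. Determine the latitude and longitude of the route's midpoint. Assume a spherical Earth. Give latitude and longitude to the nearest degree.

≈ lat 1°, lon -18°

Write both endpoints as unit vectors p₁, p₂ with components (cos φ cos λ, cos φ sin λ, sin φ).
The central angle between the endpoints is δ = arccos(p₁·p₂) ≈ 2.258 rad (129.4°).
Interpolate at f = 1/2 with slerp weights a = sin((1−f)δ)/sin δ ≈ 1.170, b = sin(fδ)/sin δ ≈ 1.170.
p = a·p₁ + b·p₂ ≈ (0.949, -0.315, 0.012); φ = arcsin(p_z) ≈ 0.66°, λ = atan2(p_y, p_x) ≈ -18.37°.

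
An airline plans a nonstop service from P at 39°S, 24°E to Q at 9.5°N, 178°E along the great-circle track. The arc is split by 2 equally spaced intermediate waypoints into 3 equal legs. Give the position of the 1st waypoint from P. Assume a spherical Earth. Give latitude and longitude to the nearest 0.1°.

≈ 56.0°S, 93.2°E

Convert each endpoint to a unit vector on the sphere (x = cos φ cos λ, y = cos φ sin λ, z = sin φ).
The central angle between the endpoints is δ = arccos(p₁·p₂) ≈ 2.486 rad (142.4°).
Interpolate at f = 1/3 with slerp weights a = sin((1−f)δ)/sin δ ≈ 1.635, b = sin(fδ)/sin δ ≈ 1.209.
p = a·p₁ + b·p₂ ≈ (-0.032, 0.558, -0.829); φ = arcsin(p_z) ≈ -56.00°, λ = atan2(p_y, p_x) ≈ 93.23°.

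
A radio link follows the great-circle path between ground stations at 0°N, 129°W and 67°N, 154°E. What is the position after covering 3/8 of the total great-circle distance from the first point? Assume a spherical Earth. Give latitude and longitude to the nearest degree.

≈ 29°N, 142°W

Write both endpoints as unit vectors p₁, p₂ with components (cos φ cos λ, cos φ sin λ, sin φ).
The central angle between the endpoints is δ = arccos(p₁·p₂) ≈ 1.483 rad (85.0°).
Interpolate at f = 3/8 with slerp weights a = sin((1−f)δ)/sin δ ≈ 0.803, b = sin(fδ)/sin δ ≈ 0.530.
p = a·p₁ + b·p₂ ≈ (-0.691, -0.533, 0.488); φ = arcsin(p_z) ≈ 29.19°, λ = atan2(p_y, p_x) ≈ -142.36°.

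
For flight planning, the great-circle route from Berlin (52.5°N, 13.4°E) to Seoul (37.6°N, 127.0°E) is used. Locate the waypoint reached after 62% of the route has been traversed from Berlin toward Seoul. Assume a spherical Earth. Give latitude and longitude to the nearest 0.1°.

≈ (57.1°N, 97.0°E)

Convert each endpoint to a unit vector on the sphere (x = cos φ cos λ, y = cos φ sin λ, z = sin φ).
The central angle between the endpoints is δ = arccos(p₁·p₂) ≈ 1.276 rad (73.1°).
Interpolate at f = 0.62 with slerp weights a = sin((1−f)δ)/sin δ ≈ 0.487, b = sin(fδ)/sin δ ≈ 0.743.
p = a·p₁ + b·p₂ ≈ (-0.066, 0.539, 0.840); φ = arcsin(p_z) ≈ 57.12°, λ = atan2(p_y, p_x) ≈ 96.97°.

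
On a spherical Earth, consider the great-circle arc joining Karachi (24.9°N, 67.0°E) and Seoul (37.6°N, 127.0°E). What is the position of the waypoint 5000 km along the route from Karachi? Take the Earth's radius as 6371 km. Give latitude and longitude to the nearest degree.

The haversine formula gives a central angle δ ≈ 0.907 rad (52.0°) between the endpoints. The total great-circle distance is δ·R ≈ 0.907 × 6371 ≈ 5778 km, so the target fraction is f = 5000/5778 ≈ 0.865.
Interpolate at f ≈ 0.865 with slerp weights a = sin((1−f)δ)/sin δ ≈ 0.155, b = sin(fδ)/sin δ ≈ 0.897.
p = a·p₁ + b·p₂ ≈ (-0.373, 0.697, 0.613); φ = arcsin(p_z) ≈ 37.78°, λ = atan2(p_y, p_x) ≈ 118.16°.

≈ (38°N, 118°E)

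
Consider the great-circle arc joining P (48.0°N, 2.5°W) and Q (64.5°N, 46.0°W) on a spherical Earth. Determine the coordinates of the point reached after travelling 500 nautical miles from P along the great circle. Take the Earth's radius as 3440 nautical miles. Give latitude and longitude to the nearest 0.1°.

≈ (54.2°N, 11.4°W)

Convert each endpoint to a unit vector on the sphere (x = cos φ cos λ, y = cos φ sin λ, z = sin φ).
The central angle between the endpoints is δ = arccos(p₁·p₂) ≈ 0.496 rad (28.4°). The total great-circle distance is δ·R ≈ 0.496 × 3440 ≈ 1705 nmi, so the target fraction is f = 500/1705 ≈ 0.293.
Interpolate at f ≈ 0.293 with slerp weights a = sin((1−f)δ)/sin δ ≈ 0.722, b = sin(fδ)/sin δ ≈ 0.305.
p = a·p₁ + b·p₂ ≈ (0.573, -0.115, 0.811); φ = arcsin(p_z) ≈ 54.20°, λ = atan2(p_y, p_x) ≈ -11.38°.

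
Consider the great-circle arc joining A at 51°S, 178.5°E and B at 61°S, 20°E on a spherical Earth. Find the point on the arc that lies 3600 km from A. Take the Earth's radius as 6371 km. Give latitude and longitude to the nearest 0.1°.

Write both endpoints as unit vectors p₁, p₂ with components (cos φ cos λ, cos φ sin λ, sin φ).
The central angle between the endpoints is δ = arccos(p₁·p₂) ≈ 1.164 rad (66.7°). The total great-circle distance is δ·R ≈ 1.164 × 6371 ≈ 7415 km, so the target fraction is f = 3600/7415 ≈ 0.486.
Interpolate at f ≈ 0.486 with slerp weights a = sin((1−f)δ)/sin δ ≈ 0.614, b = sin(fδ)/sin δ ≈ 0.583.
p = a·p₁ + b·p₂ ≈ (-0.120, 0.107, -0.987); φ = arcsin(p_z) ≈ -80.74°, λ = atan2(p_y, p_x) ≈ 138.44°.

≈ 80.7°S, 138.4°E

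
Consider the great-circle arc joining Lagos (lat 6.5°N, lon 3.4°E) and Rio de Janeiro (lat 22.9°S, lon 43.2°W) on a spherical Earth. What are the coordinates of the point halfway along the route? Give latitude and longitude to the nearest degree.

≈ lat 9°S, lon 19°W

The haversine formula gives a central angle δ ≈ 0.946 rad (54.2°) between the endpoints.
Interpolate at f = 1/2 with slerp weights a = sin((1−f)δ)/sin δ ≈ 0.562, b = sin(fδ)/sin δ ≈ 0.562.
p = a·p₁ + b·p₂ ≈ (0.934, -0.321, -0.155); φ = arcsin(p_z) ≈ -8.92°, λ = atan2(p_y, p_x) ≈ -18.97°.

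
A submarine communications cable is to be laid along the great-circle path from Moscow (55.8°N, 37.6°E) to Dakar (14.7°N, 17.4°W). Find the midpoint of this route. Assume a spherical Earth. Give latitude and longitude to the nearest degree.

From cos δ = sin φ₁ sin φ₂ + cos φ₁ cos φ₂ cos Δλ, the central angle is δ ≈ 1.022 rad (58.6°).
Interpolate at f = 1/2 with slerp weights a = sin((1−f)δ)/sin δ ≈ 0.573, b = sin(fδ)/sin δ ≈ 0.573.
p = a·p₁ + b·p₂ ≈ (0.784, 0.031, 0.620); φ = arcsin(p_z) ≈ 38.28°, λ = atan2(p_y, p_x) ≈ 2.25°.

≈ 38°N, 2°E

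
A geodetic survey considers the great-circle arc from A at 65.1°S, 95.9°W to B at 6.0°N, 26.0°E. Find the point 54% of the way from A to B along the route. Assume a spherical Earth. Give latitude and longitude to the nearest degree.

Convert each endpoint to a unit vector on the sphere (x = cos φ cos λ, y = cos φ sin λ, z = sin φ).
The central angle between the endpoints is δ = arccos(p₁·p₂) ≈ 1.892 rad (108.4°).
Interpolate at f = 0.54 with slerp weights a = sin((1−f)δ)/sin δ ≈ 0.806, b = sin(fδ)/sin δ ≈ 0.899.
p = a·p₁ + b·p₂ ≈ (0.769, 0.054, -0.637); φ = arcsin(p_z) ≈ -39.57°, λ = atan2(p_y, p_x) ≈ 4.05°.

≈ 40°S, 4°E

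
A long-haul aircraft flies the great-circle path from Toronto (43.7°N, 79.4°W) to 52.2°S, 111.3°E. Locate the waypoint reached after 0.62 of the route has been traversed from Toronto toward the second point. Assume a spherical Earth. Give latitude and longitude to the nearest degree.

≈ 48°S, 138°W

Write both endpoints as unit vectors p₁, p₂ with components (cos φ cos λ, cos φ sin λ, sin φ).
The central angle between the endpoints is δ = arccos(p₁·p₂) ≈ 2.948 rad (168.9°).
Interpolate at f = 0.62 with slerp weights a = sin((1−f)δ)/sin δ ≈ 4.678, b = sin(fδ)/sin δ ≈ 5.026.
p = a·p₁ + b·p₂ ≈ (-0.497, -0.454, -0.739); φ = arcsin(p_z) ≈ -47.68°, λ = atan2(p_y, p_x) ≈ -137.57°.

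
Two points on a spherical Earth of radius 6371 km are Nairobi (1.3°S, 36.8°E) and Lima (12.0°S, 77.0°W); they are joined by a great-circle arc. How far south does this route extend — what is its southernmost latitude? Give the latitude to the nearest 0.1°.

The great circle lies in the plane with unit normal n̂ = (p₁ × p₂)/|p₁ × p₂|.
Here n̂_z ≈ -0.972; the vertex latitude is φ_max = arccos|n̂_z| ≈ 13.7°.
Check via Clairaut: cos φ_max = |cos φ₁| · sin C = cos(1.3°)·sin(103.6°) ≈ 0.972, again giving ≈ 13.7°.

≈ 13.7°S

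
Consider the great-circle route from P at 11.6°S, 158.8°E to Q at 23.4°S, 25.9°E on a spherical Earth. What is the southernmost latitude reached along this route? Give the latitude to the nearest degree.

The great circle lies in the plane with unit normal n̂ = (p₁ × p₂)/|p₁ × p₂|.
Here n̂_z ≈ -0.778; the vertex latitude is φ_max = arccos|n̂_z| ≈ 38.9°.

≈ 39°S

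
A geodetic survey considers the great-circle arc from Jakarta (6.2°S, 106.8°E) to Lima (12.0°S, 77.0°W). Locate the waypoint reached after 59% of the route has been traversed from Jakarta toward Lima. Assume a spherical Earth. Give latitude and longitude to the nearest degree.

≈ (74°S, 119°W)

Convert each endpoint to a unit vector on the sphere (x = cos φ cos λ, y = cos φ sin λ, z = sin φ).
The central angle between the endpoints is δ = arccos(p₁·p₂) ≈ 2.817 rad (161.4°).
Interpolate at f = 0.59 with slerp weights a = sin((1−f)δ)/sin δ ≈ 2.870, b = sin(fδ)/sin δ ≈ 3.124.
p = a·p₁ + b·p₂ ≈ (-0.137, -0.246, -0.959); φ = arcsin(p_z) ≈ -73.63°, λ = atan2(p_y, p_x) ≈ -119.14°.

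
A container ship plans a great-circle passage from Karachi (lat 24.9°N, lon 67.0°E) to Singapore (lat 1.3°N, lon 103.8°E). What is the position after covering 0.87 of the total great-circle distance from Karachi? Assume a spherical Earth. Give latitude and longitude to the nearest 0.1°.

≈ lat 4.6°N, lon 99.3°E

From cos δ = sin φ₁ sin φ₂ + cos φ₁ cos φ₂ cos Δλ, the central angle is δ ≈ 0.744 rad (42.6°).
Interpolate at f = 0.87 with slerp weights a = sin((1−f)δ)/sin δ ≈ 0.143, b = sin(fδ)/sin δ ≈ 0.890.
p = a·p₁ + b·p₂ ≈ (-0.162, 0.984, 0.080); φ = arcsin(p_z) ≈ 4.60°, λ = atan2(p_y, p_x) ≈ 99.34°.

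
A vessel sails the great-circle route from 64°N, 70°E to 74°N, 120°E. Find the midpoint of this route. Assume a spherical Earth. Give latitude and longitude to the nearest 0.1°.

≈ 70.7°N, 88.9°E

From cos δ = sin φ₁ sin φ₂ + cos φ₁ cos φ₂ cos Δλ, the central angle is δ ≈ 0.343 rad (19.7°).
Interpolate at f = 1/2 with slerp weights a = sin((1−f)δ)/sin δ ≈ 0.507, b = sin(fδ)/sin δ ≈ 0.507.
p = a·p₁ + b·p₂ ≈ (0.006, 0.330, 0.944); φ = arcsin(p_z) ≈ 70.72°, λ = atan2(p_y, p_x) ≈ 88.93°.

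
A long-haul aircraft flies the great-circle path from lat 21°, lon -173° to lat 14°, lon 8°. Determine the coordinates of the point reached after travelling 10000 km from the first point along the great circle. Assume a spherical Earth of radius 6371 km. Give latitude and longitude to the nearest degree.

≈ lat 69°, lon 12°

The haversine formula gives a central angle δ ≈ 2.530 rad (145.0°) between the endpoints. The total great-circle distance is δ·R ≈ 2.530 × 6371 ≈ 16122 km, so the target fraction is f = 10000/16122 ≈ 0.620.
Interpolate at f ≈ 0.620 with slerp weights a = sin((1−f)δ)/sin δ ≈ 1.429, b = sin(fδ)/sin δ ≈ 1.743.
p = a·p₁ + b·p₂ ≈ (0.351, 0.073, 0.934); φ = arcsin(p_z) ≈ 69.00°, λ = atan2(p_y, p_x) ≈ 11.72°.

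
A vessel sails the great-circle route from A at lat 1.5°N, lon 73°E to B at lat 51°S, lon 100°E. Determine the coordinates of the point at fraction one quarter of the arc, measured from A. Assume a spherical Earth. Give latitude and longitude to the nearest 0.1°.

≈ lat 12.0°S, lon 77.9°E

Write both endpoints as unit vectors p₁, p₂ with components (cos φ cos λ, cos φ sin λ, sin φ).
The central angle between the endpoints is δ = arccos(p₁·p₂) ≈ 1.000 rad (57.3°).
Interpolate at f = 1/4 with slerp weights a = sin((1−f)δ)/sin δ ≈ 0.810, b = sin(fδ)/sin δ ≈ 0.294.
p = a·p₁ + b·p₂ ≈ (0.205, 0.957, -0.207); φ = arcsin(p_z) ≈ -11.96°, λ = atan2(p_y, p_x) ≈ 77.93°.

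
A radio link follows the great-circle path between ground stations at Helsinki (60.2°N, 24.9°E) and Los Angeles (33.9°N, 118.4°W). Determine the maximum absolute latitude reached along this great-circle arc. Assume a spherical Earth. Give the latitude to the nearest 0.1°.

≈ 75.6°N

The great circle lies in the plane with unit normal n̂ = (p₁ × p₂)/|p₁ × p₂|.
Here n̂_z ≈ -0.249; the vertex latitude is φ_max = arccos|n̂_z| ≈ 75.6°.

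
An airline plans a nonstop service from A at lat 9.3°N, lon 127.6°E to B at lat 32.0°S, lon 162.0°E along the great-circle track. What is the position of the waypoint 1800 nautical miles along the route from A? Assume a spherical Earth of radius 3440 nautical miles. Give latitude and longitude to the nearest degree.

≈ lat 15°S, lon 146°E

Write both endpoints as unit vectors p₁, p₂ with components (cos φ cos λ, cos φ sin λ, sin φ).
The central angle between the endpoints is δ = arccos(p₁·p₂) ≈ 0.921 rad (52.8°). The total great-circle distance is δ·R ≈ 0.921 × 3440 ≈ 3169 nmi, so the target fraction is f = 1800/3169 ≈ 0.568.
Interpolate at f ≈ 0.568 with slerp weights a = sin((1−f)δ)/sin δ ≈ 0.487, b = sin(fδ)/sin δ ≈ 0.628.
p = a·p₁ + b·p₂ ≈ (-0.799, 0.545, -0.254); φ = arcsin(p_z) ≈ -14.71°, λ = atan2(p_y, p_x) ≈ 145.71°.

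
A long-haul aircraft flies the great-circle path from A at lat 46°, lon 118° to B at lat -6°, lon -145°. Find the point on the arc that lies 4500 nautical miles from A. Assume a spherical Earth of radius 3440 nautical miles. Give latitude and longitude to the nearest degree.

≈ lat 11°, lon -162°

From cos δ = sin φ₁ sin φ₂ + cos φ₁ cos φ₂ cos Δλ, the central angle is δ ≈ 1.731 rad (99.2°). The total great-circle distance is δ·R ≈ 1.731 × 3440 ≈ 5954 nmi, so the target fraction is f = 4500/5954 ≈ 0.756.
Interpolate at f ≈ 0.756 with slerp weights a = sin((1−f)δ)/sin δ ≈ 0.416, b = sin(fδ)/sin δ ≈ 0.978.
p = a·p₁ + b·p₂ ≈ (-0.932, -0.303, 0.197); φ = arcsin(p_z) ≈ 11.34°, λ = atan2(p_y, p_x) ≈ -161.99°.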